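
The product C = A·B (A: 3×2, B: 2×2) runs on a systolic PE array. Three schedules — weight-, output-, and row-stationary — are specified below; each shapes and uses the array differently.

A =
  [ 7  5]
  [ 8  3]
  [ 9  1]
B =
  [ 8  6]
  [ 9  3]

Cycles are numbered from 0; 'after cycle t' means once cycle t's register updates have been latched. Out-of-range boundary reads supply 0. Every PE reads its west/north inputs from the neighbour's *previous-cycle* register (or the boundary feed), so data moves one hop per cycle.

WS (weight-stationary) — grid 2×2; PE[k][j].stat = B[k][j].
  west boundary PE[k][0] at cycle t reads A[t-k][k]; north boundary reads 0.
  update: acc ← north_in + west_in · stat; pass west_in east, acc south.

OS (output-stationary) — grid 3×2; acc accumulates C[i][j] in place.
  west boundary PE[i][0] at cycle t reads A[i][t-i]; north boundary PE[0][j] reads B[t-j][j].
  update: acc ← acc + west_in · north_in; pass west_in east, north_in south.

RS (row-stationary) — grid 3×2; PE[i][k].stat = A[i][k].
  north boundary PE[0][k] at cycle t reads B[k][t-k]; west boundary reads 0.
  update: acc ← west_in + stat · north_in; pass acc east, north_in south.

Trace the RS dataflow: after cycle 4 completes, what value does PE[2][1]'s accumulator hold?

Tracing RS — 3×2 array, target PE[2][1]:
  [0] (1,1) acc=0 (h:0 v:0)
  [0] (2,0) acc=0 (h:0 v:0)
  [0] (2,1) acc=0 (h:0 v:0)
  [1] (1,1) acc=0 (h:0 v:0)
  [1] (2,0) acc=0 (h:0 v:0)
  [1] (2,1) acc=0 (h:0 v:0)
  [2] (1,1) acc=91 (h:91 v:9)
  [2] (2,0) acc=72 (h:72 v:8)
  [2] (2,1) acc=0 (h:0 v:0)
  [3] (1,1) acc=57 (h:57 v:3)
  [3] (2,0) acc=54 (h:54 v:6)
  [3] (2,1) acc=81 (h:81 v:9)
  [4] (1,1) acc=0 (h:0 v:0)
  [4] (2,0) acc=0 (h:0 v:0)
  [4] (2,1) acc=57 (h:57 v:3)

PE[2][1].acc = 57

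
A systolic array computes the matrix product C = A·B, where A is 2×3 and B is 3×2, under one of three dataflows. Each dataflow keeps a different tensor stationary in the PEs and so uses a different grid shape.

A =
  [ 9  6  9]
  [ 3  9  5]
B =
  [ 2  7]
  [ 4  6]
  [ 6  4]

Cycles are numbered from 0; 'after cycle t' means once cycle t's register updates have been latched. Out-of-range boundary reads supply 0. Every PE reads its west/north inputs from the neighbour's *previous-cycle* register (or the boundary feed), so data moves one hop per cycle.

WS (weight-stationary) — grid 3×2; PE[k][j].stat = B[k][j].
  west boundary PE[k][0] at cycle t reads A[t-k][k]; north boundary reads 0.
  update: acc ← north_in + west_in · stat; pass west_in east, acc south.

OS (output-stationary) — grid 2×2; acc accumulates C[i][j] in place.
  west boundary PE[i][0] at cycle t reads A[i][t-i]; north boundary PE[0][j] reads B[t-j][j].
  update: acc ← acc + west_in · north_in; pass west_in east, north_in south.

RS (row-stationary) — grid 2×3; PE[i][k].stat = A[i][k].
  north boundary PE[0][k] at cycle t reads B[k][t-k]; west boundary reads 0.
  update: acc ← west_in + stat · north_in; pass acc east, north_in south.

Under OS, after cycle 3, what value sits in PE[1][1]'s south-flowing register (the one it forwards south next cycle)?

OS on a 2×2 grid — tracing PE[1][1] and its feeders:
  t=0 PE[0][1]: acc=0 h=0 v=0
  t=0 PE[1][0]: acc=0 h=0 v=0
  t=0 PE[1][1]: acc=0 h=0 v=0
  t=1 PE[0][1]: acc=63 h=9 v=7
  t=1 PE[1][0]: acc=6 h=3 v=2
  t=1 PE[1][1]: acc=0 h=0 v=0
  t=2 PE[0][1]: acc=99 h=6 v=6
  t=2 PE[1][0]: acc=42 h=9 v=4
  t=2 PE[1][1]: acc=21 h=3 v=7
  t=3 PE[0][1]: acc=135 h=9 v=4
  t=3 PE[1][0]: acc=72 h=5 v=6
  t=3 PE[1][1]: acc=75 h=9 v=6

register = 6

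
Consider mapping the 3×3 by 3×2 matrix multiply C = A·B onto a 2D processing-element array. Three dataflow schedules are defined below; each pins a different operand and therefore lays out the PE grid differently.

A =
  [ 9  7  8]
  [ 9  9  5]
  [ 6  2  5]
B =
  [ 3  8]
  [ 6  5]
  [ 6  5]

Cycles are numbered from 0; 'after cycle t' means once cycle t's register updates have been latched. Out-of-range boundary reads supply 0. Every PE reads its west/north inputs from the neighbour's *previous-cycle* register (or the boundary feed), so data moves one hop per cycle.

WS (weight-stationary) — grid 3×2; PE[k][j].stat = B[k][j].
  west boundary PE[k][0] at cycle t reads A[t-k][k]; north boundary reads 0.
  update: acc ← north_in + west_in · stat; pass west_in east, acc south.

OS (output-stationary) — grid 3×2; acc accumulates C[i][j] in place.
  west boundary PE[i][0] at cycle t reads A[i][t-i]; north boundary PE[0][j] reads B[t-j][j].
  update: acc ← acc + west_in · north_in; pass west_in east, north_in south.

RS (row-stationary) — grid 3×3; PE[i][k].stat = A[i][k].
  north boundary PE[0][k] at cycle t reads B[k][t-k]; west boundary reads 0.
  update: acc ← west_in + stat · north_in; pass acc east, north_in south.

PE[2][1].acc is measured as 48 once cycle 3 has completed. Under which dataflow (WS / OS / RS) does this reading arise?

dataflow = OS

WS [3×2] PE[2][1] across cycles:
  0: (2,1).acc=0  regs=<0,0>
  1: (2,1).acc=0  regs=<0,0>
  2: (2,1).acc=0  regs=<0,0>
  3: (2,1).acc=147  regs=<8,147>
OS [3×2] PE[2][1] across cycles:
  0: (2,1).acc=0  regs=<0,0>
  1: (2,1).acc=0  regs=<0,0>
  2: (2,1).acc=0  regs=<0,0>
  3: (2,1).acc=48  regs=<6,8>
RS [3×3] PE[2][1] across cycles:
  0: (2,1).acc=0  regs=<0,0>
  1: (2,1).acc=0  regs=<0,0>
  2: (2,1).acc=0  regs=<0,0>
  3: (2,1).acc=30  regs=<30,6>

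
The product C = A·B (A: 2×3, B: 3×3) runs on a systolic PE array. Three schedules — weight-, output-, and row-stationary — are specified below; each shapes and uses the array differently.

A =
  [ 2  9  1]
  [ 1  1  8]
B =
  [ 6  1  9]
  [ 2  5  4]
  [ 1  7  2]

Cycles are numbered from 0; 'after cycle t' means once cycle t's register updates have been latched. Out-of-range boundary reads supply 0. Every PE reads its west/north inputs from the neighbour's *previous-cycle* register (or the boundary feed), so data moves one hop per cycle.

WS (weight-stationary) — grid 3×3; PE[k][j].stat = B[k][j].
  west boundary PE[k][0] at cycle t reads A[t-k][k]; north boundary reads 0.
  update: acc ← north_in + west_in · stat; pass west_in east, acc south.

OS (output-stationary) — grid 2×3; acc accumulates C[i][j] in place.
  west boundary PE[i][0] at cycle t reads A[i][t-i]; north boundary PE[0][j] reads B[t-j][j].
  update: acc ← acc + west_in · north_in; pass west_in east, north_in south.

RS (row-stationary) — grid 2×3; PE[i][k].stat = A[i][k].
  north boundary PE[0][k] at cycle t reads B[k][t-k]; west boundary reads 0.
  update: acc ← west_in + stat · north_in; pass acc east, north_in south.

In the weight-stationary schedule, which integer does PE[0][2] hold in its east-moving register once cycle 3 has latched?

register = 1

WS on a 3×3 grid — tracing PE[0][2] and its feeders:
  c0 r0c1: 0 / 0 / 0
  c0 r0c2: 0 / 0 / 0
  c1 r0c1: 2 / 2 / 2
  c1 r0c2: 0 / 0 / 0
  c2 r0c1: 1 / 1 / 1
  c2 r0c2: 18 / 2 / 18
  c3 r0c1: 0 / 0 / 0
  c3 r0c2: 9 / 1 / 9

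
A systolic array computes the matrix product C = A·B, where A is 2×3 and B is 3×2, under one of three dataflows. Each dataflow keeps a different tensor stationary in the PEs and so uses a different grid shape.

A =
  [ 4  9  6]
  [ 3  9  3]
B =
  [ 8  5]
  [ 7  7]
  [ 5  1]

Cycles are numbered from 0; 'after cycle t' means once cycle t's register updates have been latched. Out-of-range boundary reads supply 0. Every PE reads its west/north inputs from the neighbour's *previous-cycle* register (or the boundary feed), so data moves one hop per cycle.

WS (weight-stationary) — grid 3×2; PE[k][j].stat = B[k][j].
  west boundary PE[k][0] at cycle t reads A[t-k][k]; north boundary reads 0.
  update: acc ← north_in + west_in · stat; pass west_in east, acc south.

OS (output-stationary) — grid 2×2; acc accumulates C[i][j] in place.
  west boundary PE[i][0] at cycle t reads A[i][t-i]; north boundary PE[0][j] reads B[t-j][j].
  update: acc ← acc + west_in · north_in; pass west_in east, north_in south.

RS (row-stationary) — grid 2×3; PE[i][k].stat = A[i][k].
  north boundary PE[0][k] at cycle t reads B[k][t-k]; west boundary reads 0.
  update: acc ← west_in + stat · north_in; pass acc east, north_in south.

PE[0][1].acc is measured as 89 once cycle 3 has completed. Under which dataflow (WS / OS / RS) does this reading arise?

WS [3×2] PE[0][1] across cycles:
  after 0 — PE[0][1] acc=0, pass-E 0, pass-S 0
  after 1 — PE[0][1] acc=20, pass-E 4, pass-S 20
  after 2 — PE[0][1] acc=15, pass-E 3, pass-S 15
  after 3 — PE[0][1] acc=0, pass-E 0, pass-S 0
OS [2×2] PE[0][1] across cycles:
  after 0 — PE[0][1] acc=0, pass-E 0, pass-S 0
  after 1 — PE[0][1] acc=20, pass-E 4, pass-S 5
  after 2 — PE[0][1] acc=83, pass-E 9, pass-S 7
  after 3 — PE[0][1] acc=89, pass-E 6, pass-S 1
RS [2×3] PE[0][1] across cycles:
  after 0 — PE[0][1] acc=0, pass-E 0, pass-S 0
  after 1 — PE[0][1] acc=95, pass-E 95, pass-S 7
  after 2 — PE[0][1] acc=83, pass-E 83, pass-S 7
  after 3 — PE[0][1] acc=0, pass-E 0, pass-S 0

dataflow = OS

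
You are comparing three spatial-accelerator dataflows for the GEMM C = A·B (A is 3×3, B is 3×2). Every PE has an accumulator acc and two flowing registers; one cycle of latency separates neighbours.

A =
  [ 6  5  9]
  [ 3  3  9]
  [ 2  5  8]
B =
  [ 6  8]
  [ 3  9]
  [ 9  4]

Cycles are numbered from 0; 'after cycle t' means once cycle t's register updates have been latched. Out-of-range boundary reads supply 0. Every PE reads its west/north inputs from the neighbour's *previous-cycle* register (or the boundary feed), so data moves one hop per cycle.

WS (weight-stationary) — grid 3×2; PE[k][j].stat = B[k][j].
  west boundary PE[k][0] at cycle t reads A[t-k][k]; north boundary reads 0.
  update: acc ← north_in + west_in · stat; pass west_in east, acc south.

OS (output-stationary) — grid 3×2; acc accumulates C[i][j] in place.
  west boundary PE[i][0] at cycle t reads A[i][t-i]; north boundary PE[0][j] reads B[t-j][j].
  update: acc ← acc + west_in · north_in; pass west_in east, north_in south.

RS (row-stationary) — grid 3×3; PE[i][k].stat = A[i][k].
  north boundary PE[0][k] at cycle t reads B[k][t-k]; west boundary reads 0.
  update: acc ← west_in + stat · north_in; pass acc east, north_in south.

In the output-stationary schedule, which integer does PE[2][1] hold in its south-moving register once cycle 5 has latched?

OS 3×2: PE[2][1] cycle-by-cycle (with neighbour feeds):
  after 0 — PE[1][1] acc=0, pass-E 0, pass-S 0
  after 0 — PE[2][0] acc=0, pass-E 0, pass-S 0
  after 0 — PE[2][1] acc=0, pass-E 0, pass-S 0
  after 1 — PE[1][1] acc=0, pass-E 0, pass-S 0
  after 1 — PE[2][0] acc=0, pass-E 0, pass-S 0
  after 1 — PE[2][1] acc=0, pass-E 0, pass-S 0
  after 2 — PE[1][1] acc=24, pass-E 3, pass-S 8
  after 2 — PE[2][0] acc=12, pass-E 2, pass-S 6
  after 2 — PE[2][1] acc=0, pass-E 0, pass-S 0
  after 3 — PE[1][1] acc=51, pass-E 3, pass-S 9
  after 3 — PE[2][0] acc=27, pass-E 5, pass-S 3
  after 3 — PE[2][1] acc=16, pass-E 2, pass-S 8
  after 4 — PE[1][1] acc=87, pass-E 9, pass-S 4
  after 4 — PE[2][0] acc=99, pass-E 8, pass-S 9
  after 4 — PE[2][1] acc=61, pass-E 5, pass-S 9
  after 5 — PE[1][1] acc=87, pass-E 0, pass-S 0
  after 5 — PE[2][0] acc=99, pass-E 0, pass-S 0
  after 5 — PE[2][1] acc=93, pass-E 8, pass-S 4

register = 4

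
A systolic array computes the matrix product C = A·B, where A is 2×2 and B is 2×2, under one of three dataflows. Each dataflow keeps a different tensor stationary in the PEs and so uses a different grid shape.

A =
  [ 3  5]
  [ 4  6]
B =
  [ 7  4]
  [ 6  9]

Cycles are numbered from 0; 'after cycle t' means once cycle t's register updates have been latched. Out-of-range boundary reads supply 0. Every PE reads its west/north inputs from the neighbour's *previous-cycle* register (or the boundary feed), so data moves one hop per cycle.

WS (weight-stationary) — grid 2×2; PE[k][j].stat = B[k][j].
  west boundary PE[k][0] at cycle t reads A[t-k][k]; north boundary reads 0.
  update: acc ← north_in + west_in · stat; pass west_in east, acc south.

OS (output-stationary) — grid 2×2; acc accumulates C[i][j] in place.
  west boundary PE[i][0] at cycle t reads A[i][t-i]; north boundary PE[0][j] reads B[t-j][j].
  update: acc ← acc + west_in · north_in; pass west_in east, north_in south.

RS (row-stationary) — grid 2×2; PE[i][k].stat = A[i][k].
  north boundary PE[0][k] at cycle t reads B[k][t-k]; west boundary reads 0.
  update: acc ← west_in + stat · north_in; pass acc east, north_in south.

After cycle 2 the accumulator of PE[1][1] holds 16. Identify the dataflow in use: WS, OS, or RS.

— WS: 2×2; PE[1][1] trace:
  [0] (1,1) acc=0 (h:0 v:0)
  [1] (1,1) acc=0 (h:0 v:0)
  [2] (1,1) acc=57 (h:5 v:57)
— OS: 2×2; PE[1][1] trace:
  [0] (1,1) acc=0 (h:0 v:0)
  [1] (1,1) acc=0 (h:0 v:0)
  [2] (1,1) acc=16 (h:4 v:4)
— RS: 2×2; PE[1][1] trace:
  [0] (1,1) acc=0 (h:0 v:0)
  [1] (1,1) acc=0 (h:0 v:0)
  [2] (1,1) acc=64 (h:64 v:6)

dataflow = OS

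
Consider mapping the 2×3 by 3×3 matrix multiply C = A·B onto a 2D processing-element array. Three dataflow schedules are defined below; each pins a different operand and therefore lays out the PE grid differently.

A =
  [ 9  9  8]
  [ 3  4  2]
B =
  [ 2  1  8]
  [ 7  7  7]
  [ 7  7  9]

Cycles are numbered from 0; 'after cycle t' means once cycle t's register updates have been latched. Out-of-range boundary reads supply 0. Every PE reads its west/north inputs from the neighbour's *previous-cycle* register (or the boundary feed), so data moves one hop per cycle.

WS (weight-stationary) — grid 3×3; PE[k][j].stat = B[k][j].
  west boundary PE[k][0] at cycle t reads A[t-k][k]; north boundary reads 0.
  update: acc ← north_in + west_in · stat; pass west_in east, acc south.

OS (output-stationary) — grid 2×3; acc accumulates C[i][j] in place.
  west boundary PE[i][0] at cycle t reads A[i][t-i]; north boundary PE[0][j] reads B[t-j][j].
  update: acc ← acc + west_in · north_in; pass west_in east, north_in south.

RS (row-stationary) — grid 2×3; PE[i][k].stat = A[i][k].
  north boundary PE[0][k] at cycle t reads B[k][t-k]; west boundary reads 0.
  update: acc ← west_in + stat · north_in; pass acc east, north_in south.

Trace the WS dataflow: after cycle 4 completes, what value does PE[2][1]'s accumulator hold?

PE[2][1].acc = 45

Tracing WS — 3×3 array, target PE[2][1]:
  cycle 0: PE[1][1] → acc 0, east 0, south 0
  cycle 0: PE[2][0] → acc 0, east 0, south 0
  cycle 0: PE[2][1] → acc 0, east 0, south 0
  cycle 1: PE[1][1] → acc 0, east 0, south 0
  cycle 1: PE[2][0] → acc 0, east 0, south 0
  cycle 1: PE[2][1] → acc 0, east 0, south 0
  cycle 2: PE[1][1] → acc 72, east 9, south 72
  cycle 2: PE[2][0] → acc 137, east 8, south 137
  cycle 2: PE[2][1] → acc 0, east 0, south 0
  cycle 3: PE[1][1] → acc 31, east 4, south 31
  cycle 3: PE[2][0] → acc 48, east 2, south 48
  cycle 3: PE[2][1] → acc 128, east 8, south 128
  cycle 4: PE[1][1] → acc 0, east 0, south 0
  cycle 4: PE[2][0] → acc 0, east 0, south 0
  cycle 4: PE[2][1] → acc 45, east 2, south 45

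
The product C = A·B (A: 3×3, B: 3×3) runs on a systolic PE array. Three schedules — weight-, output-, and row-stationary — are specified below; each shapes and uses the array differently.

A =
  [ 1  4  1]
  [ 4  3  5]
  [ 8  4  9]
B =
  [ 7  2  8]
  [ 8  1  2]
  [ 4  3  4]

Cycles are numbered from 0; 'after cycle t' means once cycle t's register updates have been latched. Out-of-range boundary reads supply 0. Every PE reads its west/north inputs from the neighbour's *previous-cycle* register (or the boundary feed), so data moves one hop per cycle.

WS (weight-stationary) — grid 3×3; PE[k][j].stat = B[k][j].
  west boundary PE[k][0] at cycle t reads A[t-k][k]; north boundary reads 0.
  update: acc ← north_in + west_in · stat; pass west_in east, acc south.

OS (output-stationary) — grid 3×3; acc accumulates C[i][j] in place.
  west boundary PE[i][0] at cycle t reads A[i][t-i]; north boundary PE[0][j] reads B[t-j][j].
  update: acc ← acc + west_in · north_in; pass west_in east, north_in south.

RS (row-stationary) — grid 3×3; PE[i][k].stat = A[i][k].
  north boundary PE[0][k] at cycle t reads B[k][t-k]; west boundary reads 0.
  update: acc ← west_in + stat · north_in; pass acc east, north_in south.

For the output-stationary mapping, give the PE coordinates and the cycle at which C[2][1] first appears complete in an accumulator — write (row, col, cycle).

(row, col, cycle) = (2, 1, 5)

Under OS, C[2][1] lands at PE[2][1]:
  c0 r2c1: 0 / 0 / 0
  c1 r2c1: 0 / 0 / 0
  c2 r2c1: 0 / 0 / 0
  c3 r2c1: 16 / 8 / 2
  c4 r2c1: 20 / 4 / 1
  c5 r2c1: 47 / 9 / 3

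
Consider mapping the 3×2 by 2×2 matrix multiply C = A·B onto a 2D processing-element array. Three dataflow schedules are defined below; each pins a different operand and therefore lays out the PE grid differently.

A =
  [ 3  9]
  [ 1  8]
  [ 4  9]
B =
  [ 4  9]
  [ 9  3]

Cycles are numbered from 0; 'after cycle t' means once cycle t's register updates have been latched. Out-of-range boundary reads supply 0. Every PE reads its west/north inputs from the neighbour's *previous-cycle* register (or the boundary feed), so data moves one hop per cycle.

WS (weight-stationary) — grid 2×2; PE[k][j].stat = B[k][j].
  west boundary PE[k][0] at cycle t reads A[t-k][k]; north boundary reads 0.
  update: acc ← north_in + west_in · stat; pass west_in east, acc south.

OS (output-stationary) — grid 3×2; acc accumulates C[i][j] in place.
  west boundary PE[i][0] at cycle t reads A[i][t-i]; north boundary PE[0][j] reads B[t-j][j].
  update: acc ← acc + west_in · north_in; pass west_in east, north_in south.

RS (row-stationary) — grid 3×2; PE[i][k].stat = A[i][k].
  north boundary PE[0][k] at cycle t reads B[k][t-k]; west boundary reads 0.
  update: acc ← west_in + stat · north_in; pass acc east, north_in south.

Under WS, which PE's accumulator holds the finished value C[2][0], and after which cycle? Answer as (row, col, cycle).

(row, col, cycle) = (1, 0, 3)

WS — PE[1][0] is where C[2][0] collects:
  after 0 — PE[1][0] acc=0, pass-E 0, pass-S 0
  after 1 — PE[1][0] acc=93, pass-E 9, pass-S 93
  after 2 — PE[1][0] acc=76, pass-E 8, pass-S 76
  after 3 — PE[1][0] acc=97, pass-E 9, pass-S 97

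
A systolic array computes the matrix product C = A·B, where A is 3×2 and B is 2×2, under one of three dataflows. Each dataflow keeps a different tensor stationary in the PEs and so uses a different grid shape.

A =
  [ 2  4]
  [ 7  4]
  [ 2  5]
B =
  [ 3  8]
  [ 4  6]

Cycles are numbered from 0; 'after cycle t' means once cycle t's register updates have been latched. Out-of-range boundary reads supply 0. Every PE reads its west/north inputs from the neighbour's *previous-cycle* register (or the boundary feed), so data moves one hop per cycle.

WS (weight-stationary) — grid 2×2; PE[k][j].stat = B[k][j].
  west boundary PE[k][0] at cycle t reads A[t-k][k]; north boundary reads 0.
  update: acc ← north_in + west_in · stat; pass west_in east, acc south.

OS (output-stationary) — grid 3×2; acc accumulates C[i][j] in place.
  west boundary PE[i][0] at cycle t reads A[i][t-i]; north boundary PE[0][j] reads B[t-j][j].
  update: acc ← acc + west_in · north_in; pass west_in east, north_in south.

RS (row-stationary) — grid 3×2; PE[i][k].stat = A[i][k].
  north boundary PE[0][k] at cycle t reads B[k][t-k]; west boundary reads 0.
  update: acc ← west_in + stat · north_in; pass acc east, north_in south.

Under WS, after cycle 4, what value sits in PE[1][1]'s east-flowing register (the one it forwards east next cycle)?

register = 5

WS 2×2: PE[1][1] cycle-by-cycle (with neighbour feeds):
  @0  [0,1]  acc 0  |  →0  ↓0
  @0  [1,0]  acc 0  |  →0  ↓0
  @0  [1,1]  acc 0  |  →0  ↓0
  @1  [0,1]  acc 16  |  →2  ↓16
  @1  [1,0]  acc 22  |  →4  ↓22
  @1  [1,1]  acc 0  |  →0  ↓0
  @2  [0,1]  acc 56  |  →7  ↓56
  @2  [1,0]  acc 37  |  →4  ↓37
  @2  [1,1]  acc 40  |  →4  ↓40
  @3  [0,1]  acc 16  |  →2  ↓16
  @3  [1,0]  acc 26  |  →5  ↓26
  @3  [1,1]  acc 80  |  →4  ↓80
  @4  [0,1]  acc 0  |  →0  ↓0
  @4  [1,0]  acc 0  |  →0  ↓0
  @4  [1,1]  acc 46  |  →5  ↓46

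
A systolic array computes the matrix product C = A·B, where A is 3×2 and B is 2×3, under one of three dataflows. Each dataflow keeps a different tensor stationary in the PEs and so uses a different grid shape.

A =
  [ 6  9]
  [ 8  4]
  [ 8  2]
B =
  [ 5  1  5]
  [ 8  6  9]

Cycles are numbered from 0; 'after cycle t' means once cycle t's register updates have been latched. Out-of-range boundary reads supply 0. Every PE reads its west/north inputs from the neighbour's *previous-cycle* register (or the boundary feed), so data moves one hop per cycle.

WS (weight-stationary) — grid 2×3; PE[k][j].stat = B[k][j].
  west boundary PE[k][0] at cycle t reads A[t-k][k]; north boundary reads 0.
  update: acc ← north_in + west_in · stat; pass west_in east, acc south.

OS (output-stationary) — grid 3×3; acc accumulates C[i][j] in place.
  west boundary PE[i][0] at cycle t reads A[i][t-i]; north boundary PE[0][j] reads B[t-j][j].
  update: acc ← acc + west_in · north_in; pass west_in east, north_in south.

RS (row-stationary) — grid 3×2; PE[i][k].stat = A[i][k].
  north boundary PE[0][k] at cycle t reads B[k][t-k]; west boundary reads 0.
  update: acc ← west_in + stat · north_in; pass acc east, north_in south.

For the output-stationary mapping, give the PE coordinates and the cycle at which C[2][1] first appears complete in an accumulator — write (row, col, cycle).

OS: C[2][1] accumulates in PE[2][1]:
  t=0 PE[2][1]: acc=0 h=0 v=0
  t=1 PE[2][1]: acc=0 h=0 v=0
  t=2 PE[2][1]: acc=0 h=0 v=0
  t=3 PE[2][1]: acc=8 h=8 v=1
  t=4 PE[2][1]: acc=20 h=2 v=6

(row, col, cycle) = (2, 1, 4)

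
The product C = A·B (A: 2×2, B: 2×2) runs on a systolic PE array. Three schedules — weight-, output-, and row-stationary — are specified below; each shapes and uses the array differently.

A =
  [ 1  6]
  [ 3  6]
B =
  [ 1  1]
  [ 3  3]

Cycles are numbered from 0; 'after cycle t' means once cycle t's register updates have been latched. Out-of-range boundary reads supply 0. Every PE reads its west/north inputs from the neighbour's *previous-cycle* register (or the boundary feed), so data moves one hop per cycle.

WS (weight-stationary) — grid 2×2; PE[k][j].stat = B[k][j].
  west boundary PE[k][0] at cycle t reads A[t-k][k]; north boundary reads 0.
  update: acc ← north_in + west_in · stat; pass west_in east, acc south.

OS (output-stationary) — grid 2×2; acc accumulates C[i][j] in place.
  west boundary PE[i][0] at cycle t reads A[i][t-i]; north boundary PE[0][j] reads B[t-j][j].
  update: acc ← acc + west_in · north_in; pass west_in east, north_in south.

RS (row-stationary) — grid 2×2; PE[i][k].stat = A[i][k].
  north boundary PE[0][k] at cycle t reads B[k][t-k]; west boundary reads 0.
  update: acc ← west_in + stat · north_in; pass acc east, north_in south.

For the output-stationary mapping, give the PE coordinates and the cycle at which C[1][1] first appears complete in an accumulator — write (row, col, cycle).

Under OS, C[1][1] lands at PE[1][1]:
  [0] (1,1) acc=0 (h:0 v:0)
  [1] (1,1) acc=0 (h:0 v:0)
  [2] (1,1) acc=3 (h:3 v:1)
  [3] (1,1) acc=21 (h:6 v:3)

(row, col, cycle) = (1, 1, 3)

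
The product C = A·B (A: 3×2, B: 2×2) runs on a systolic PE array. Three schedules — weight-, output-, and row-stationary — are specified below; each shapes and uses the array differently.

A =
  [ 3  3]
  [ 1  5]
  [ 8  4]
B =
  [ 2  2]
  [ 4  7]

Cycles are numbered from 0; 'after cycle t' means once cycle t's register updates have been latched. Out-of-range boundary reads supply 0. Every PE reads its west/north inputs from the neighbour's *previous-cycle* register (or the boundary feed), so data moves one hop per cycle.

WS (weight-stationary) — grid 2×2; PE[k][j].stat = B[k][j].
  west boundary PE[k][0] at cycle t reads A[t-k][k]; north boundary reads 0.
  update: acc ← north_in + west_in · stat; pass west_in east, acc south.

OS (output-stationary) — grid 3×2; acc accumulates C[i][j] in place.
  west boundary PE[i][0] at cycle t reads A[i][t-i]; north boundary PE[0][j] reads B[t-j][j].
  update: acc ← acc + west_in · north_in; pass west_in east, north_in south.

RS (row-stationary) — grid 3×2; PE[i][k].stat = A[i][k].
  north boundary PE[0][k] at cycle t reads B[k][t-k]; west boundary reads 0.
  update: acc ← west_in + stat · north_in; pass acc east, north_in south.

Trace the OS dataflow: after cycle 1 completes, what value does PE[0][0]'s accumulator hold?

PE[0][0].acc = 18

OS 3×2: PE[0][0] cycle-by-cycle (with neighbour feeds):
  @0  [0,0]  acc 6  |  →3  ↓2
  @1  [0,0]  acc 18  |  →3  ↓4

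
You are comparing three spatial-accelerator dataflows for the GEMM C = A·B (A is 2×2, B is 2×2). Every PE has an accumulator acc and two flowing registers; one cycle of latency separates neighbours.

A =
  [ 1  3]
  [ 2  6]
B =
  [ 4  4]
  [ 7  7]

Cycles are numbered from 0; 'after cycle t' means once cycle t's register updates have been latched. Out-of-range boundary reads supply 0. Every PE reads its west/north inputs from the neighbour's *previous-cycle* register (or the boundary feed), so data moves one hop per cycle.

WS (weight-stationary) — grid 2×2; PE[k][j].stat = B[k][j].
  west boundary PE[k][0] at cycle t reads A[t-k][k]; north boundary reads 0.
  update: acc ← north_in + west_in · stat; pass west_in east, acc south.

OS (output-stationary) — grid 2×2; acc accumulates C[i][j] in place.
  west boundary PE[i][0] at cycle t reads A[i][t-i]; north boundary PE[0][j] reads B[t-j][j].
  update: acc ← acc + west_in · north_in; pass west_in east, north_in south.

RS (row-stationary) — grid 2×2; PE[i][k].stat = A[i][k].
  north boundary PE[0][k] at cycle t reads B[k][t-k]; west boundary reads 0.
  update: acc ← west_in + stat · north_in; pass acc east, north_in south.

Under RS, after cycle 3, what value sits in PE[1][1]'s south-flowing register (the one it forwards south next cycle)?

register = 7

RS (2×2). Following PE[1][1] plus its west/north inputs:
  after 0 — PE[0][1] acc=0, pass-E 0, pass-S 0
  after 0 — PE[1][0] acc=0, pass-E 0, pass-S 0
  after 0 — PE[1][1] acc=0, pass-E 0, pass-S 0
  after 1 — PE[0][1] acc=25, pass-E 25, pass-S 7
  after 1 — PE[1][0] acc=8, pass-E 8, pass-S 4
  after 1 — PE[1][1] acc=0, pass-E 0, pass-S 0
  after 2 — PE[0][1] acc=25, pass-E 25, pass-S 7
  after 2 — PE[1][0] acc=8, pass-E 8, pass-S 4
  after 2 — PE[1][1] acc=50, pass-E 50, pass-S 7
  after 3 — PE[0][1] acc=0, pass-E 0, pass-S 0
  after 3 — PE[1][0] acc=0, pass-E 0, pass-S 0
  after 3 — PE[1][1] acc=50, pass-E 50, pass-S 7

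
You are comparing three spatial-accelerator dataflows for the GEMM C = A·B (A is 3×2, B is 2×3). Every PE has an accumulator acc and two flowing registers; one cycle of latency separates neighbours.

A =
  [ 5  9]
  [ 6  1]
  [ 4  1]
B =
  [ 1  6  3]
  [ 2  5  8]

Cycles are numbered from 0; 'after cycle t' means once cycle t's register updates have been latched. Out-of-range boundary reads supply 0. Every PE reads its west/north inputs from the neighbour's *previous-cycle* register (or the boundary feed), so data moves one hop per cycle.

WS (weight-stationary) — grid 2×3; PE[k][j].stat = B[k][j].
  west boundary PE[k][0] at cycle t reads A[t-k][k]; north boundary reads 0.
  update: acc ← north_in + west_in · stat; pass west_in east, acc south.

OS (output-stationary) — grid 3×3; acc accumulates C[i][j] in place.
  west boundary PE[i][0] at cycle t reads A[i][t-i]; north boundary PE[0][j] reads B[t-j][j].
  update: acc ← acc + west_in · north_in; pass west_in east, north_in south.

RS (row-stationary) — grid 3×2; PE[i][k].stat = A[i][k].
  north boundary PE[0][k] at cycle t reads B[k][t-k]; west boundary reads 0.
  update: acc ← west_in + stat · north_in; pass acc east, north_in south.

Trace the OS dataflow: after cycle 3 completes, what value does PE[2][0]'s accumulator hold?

PE[2][0].acc = 6

OS (3×3). Following PE[2][0] plus its west/north inputs:
  t=0 PE[1][0]: acc=0 h=0 v=0
  t=0 PE[2][0]: acc=0 h=0 v=0
  t=1 PE[1][0]: acc=6 h=6 v=1
  t=1 PE[2][0]: acc=0 h=0 v=0
  t=2 PE[1][0]: acc=8 h=1 v=2
  t=2 PE[2][0]: acc=4 h=4 v=1
  t=3 PE[1][0]: acc=8 h=0 v=0
  t=3 PE[2][0]: acc=6 h=1 v=2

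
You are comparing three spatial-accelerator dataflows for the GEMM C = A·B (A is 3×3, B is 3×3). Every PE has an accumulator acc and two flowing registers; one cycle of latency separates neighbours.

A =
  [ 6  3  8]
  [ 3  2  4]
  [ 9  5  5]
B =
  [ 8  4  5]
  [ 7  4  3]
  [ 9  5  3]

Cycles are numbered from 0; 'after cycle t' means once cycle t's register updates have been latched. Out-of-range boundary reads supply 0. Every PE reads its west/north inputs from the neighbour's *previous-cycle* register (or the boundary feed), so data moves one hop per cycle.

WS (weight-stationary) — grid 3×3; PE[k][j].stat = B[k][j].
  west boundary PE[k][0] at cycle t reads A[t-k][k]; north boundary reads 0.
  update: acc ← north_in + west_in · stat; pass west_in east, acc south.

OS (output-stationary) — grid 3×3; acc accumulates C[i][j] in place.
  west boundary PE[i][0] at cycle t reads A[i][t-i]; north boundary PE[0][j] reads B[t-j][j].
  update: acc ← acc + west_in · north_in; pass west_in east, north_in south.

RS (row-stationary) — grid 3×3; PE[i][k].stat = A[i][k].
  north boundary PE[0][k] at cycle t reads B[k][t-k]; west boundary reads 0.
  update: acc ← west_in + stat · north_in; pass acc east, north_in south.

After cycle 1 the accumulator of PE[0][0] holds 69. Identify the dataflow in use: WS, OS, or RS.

— WS: 3×3; PE[0][0] trace:
  t=0 PE[0][0]: acc=48 h=6 v=48
  t=1 PE[0][0]: acc=24 h=3 v=24
— OS: 3×3; PE[0][0] trace:
  t=0 PE[0][0]: acc=48 h=6 v=8
  t=1 PE[0][0]: acc=69 h=3 v=7
— RS: 3×3; PE[0][0] trace:
  t=0 PE[0][0]: acc=48 h=48 v=8
  t=1 PE[0][0]: acc=24 h=24 v=4

dataflow = OS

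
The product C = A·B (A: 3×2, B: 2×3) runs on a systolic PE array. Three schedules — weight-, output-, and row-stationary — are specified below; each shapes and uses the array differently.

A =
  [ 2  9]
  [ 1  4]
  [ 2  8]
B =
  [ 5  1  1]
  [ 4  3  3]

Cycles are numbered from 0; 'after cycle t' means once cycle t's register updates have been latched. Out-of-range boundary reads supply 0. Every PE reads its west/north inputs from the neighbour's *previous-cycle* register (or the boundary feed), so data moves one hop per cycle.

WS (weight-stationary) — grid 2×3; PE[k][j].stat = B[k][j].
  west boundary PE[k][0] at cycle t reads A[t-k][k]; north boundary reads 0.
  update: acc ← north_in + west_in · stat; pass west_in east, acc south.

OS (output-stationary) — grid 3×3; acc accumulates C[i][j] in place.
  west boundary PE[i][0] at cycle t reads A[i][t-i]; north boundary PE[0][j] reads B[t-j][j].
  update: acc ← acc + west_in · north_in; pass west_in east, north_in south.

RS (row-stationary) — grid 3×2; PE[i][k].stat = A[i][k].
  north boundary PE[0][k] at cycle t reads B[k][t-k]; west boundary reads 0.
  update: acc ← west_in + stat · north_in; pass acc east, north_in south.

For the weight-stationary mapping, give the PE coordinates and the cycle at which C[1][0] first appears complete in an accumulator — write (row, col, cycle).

(row, col, cycle) = (1, 0, 2)

WS: C[1][0] accumulates in PE[1][0]:
  cycle 0: PE[1][0] → acc 0, east 0, south 0
  cycle 1: PE[1][0] → acc 46, east 9, south 46
  cycle 2: PE[1][0] → acc 21, east 4, south 21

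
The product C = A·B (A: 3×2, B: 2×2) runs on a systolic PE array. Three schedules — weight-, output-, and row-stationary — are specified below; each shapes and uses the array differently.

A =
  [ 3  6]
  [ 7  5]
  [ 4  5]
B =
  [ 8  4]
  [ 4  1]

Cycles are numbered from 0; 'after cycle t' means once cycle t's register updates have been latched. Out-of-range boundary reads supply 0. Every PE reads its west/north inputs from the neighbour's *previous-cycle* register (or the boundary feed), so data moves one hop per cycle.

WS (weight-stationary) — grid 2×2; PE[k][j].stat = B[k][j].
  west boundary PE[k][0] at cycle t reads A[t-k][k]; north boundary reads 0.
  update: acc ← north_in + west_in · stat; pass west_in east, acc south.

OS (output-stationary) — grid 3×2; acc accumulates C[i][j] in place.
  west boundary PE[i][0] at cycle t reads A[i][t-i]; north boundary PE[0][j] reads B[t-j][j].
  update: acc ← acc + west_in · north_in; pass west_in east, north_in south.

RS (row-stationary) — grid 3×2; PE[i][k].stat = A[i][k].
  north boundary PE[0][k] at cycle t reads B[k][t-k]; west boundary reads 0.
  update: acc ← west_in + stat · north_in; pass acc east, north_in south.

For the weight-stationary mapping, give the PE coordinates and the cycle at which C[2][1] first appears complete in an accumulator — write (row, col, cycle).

Under WS, C[2][1] lands at PE[1][1]:
  t=0 PE[1][1]: acc=0 h=0 v=0
  t=1 PE[1][1]: acc=0 h=0 v=0
  t=2 PE[1][1]: acc=18 h=6 v=18
  t=3 PE[1][1]: acc=33 h=5 v=33
  t=4 PE[1][1]: acc=21 h=5 v=21

(row, col, cycle) = (1, 1, 4)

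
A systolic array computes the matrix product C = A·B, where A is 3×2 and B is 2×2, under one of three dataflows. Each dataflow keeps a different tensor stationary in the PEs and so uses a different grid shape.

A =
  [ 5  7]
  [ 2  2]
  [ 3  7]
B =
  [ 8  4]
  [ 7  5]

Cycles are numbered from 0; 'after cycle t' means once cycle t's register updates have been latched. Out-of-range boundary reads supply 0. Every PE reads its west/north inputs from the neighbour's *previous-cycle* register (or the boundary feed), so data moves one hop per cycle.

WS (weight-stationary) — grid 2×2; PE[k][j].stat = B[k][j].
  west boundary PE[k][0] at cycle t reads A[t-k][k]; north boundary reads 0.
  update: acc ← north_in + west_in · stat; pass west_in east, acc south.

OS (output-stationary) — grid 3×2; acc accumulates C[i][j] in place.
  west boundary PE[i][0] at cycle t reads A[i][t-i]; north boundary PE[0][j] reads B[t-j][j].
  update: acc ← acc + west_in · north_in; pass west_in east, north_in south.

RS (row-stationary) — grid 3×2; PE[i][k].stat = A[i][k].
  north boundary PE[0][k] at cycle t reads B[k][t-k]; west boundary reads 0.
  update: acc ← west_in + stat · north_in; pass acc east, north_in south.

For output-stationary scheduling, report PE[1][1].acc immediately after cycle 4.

OS on a 3×2 grid — tracing PE[1][1] and its feeders:
  c0 r0c1: 0 / 0 / 0
  c0 r1c0: 0 / 0 / 0
  c0 r1c1: 0 / 0 / 0
  c1 r0c1: 20 / 5 / 4
  c1 r1c0: 16 / 2 / 8
  c1 r1c1: 0 / 0 / 0
  c2 r0c1: 55 / 7 / 5
  c2 r1c0: 30 / 2 / 7
  c2 r1c1: 8 / 2 / 4
  c3 r0c1: 55 / 0 / 0
  c3 r1c0: 30 / 0 / 0
  c3 r1c1: 18 / 2 / 5
  c4 r0c1: 55 / 0 / 0
  c4 r1c0: 30 / 0 / 0
  c4 r1c1: 18 / 0 / 0

PE[1][1].acc = 18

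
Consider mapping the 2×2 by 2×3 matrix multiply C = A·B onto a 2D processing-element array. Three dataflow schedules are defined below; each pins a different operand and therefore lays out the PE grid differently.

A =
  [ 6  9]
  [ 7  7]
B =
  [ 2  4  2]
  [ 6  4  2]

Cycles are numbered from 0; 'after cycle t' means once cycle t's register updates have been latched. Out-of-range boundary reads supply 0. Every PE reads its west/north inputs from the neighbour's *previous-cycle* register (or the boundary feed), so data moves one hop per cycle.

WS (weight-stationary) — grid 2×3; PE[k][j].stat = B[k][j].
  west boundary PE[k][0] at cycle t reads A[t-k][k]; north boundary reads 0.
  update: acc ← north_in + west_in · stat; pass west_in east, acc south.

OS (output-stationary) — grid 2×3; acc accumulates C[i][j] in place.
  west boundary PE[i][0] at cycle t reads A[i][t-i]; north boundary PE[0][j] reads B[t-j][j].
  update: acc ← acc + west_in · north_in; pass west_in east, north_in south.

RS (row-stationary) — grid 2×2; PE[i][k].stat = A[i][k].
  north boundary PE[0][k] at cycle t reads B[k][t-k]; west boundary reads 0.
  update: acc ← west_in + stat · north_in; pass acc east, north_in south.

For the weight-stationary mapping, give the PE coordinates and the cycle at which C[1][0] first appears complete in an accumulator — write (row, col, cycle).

Under WS, C[1][0] lands at PE[1][0]:
  t=0 PE[1][0]: acc=0 h=0 v=0
  t=1 PE[1][0]: acc=66 h=9 v=66
  t=2 PE[1][0]: acc=56 h=7 v=56

(row, col, cycle) = (1, 0, 2)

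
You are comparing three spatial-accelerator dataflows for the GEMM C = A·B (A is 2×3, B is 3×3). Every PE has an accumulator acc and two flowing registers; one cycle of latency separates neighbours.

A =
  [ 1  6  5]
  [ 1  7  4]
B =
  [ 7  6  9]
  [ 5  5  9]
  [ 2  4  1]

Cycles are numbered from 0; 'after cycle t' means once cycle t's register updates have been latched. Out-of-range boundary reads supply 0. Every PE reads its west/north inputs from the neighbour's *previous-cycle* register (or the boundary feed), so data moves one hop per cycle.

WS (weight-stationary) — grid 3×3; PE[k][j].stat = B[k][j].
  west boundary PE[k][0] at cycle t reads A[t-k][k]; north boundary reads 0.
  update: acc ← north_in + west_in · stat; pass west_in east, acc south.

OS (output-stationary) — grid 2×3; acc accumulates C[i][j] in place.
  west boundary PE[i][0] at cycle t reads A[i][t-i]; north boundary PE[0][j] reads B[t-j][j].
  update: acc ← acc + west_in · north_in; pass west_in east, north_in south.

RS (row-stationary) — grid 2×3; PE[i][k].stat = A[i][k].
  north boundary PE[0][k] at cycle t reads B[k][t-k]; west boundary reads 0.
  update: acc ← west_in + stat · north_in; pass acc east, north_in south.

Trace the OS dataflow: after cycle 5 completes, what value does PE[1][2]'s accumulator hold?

OS 2×3: PE[1][2] cycle-by-cycle (with neighbour feeds):
  t=0 PE[0][2]: acc=0 h=0 v=0
  t=0 PE[1][1]: acc=0 h=0 v=0
  t=0 PE[1][2]: acc=0 h=0 v=0
  t=1 PE[0][2]: acc=0 h=0 v=0
  t=1 PE[1][1]: acc=0 h=0 v=0
  t=1 PE[1][2]: acc=0 h=0 v=0
  t=2 PE[0][2]: acc=9 h=1 v=9
  t=2 PE[1][1]: acc=6 h=1 v=6
  t=2 PE[1][2]: acc=0 h=0 v=0
  t=3 PE[0][2]: acc=63 h=6 v=9
  t=3 PE[1][1]: acc=41 h=7 v=5
  t=3 PE[1][2]: acc=9 h=1 v=9
  t=4 PE[0][2]: acc=68 h=5 v=1
  t=4 PE[1][1]: acc=57 h=4 v=4
  t=4 PE[1][2]: acc=72 h=7 v=9
  t=5 PE[0][2]: acc=68 h=0 v=0
  t=5 PE[1][1]: acc=57 h=0 v=0
  t=5 PE[1][2]: acc=76 h=4 v=1

PE[1][2].acc = 76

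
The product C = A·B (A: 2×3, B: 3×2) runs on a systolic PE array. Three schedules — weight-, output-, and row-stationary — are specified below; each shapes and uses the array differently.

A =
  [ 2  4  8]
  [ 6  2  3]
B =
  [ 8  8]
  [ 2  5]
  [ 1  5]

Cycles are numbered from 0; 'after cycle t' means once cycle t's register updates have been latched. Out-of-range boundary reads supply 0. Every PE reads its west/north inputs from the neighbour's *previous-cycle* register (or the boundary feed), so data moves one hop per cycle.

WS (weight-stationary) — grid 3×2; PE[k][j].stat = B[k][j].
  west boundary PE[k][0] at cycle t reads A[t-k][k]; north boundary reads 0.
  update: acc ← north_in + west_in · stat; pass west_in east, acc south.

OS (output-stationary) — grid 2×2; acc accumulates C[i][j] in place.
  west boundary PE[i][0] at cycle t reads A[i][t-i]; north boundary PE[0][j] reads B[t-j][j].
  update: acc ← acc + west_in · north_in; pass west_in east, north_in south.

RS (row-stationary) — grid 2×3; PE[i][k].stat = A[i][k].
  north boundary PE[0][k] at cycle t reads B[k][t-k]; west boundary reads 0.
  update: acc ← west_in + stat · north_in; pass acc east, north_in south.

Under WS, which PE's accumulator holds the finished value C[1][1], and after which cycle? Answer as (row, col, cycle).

(row, col, cycle) = (2, 1, 4)

WS — PE[2][1] is where C[1][1] collects:
  c0 r2c1: 0 / 0 / 0
  c1 r2c1: 0 / 0 / 0
  c2 r2c1: 0 / 0 / 0
  c3 r2c1: 76 / 8 / 76
  c4 r2c1: 73 / 3 / 73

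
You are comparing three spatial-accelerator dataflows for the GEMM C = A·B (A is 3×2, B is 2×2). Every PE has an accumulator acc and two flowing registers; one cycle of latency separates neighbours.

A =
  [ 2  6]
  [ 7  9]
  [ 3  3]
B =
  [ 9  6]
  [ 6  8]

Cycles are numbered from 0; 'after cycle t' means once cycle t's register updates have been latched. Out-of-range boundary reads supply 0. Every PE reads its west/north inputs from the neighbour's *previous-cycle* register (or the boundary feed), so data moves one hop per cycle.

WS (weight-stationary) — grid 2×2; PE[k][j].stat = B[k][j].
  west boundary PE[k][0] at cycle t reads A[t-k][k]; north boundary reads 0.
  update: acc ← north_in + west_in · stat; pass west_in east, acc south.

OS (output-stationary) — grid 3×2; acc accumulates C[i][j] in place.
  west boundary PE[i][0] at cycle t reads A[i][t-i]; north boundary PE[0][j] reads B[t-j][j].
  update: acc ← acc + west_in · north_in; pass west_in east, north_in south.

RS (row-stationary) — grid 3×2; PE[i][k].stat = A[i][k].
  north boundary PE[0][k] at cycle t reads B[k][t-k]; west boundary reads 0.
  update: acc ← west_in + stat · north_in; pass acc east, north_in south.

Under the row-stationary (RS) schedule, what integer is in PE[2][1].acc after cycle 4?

RS 3×2: PE[2][1] cycle-by-cycle (with neighbour feeds):
  c0 r1c1: 0 / 0 / 0
  c0 r2c0: 0 / 0 / 0
  c0 r2c1: 0 / 0 / 0
  c1 r1c1: 0 / 0 / 0
  c1 r2c0: 0 / 0 / 0
  c1 r2c1: 0 / 0 / 0
  c2 r1c1: 117 / 117 / 6
  c2 r2c0: 27 / 27 / 9
  c2 r2c1: 0 / 0 / 0
  c3 r1c1: 114 / 114 / 8
  c3 r2c0: 18 / 18 / 6
  c3 r2c1: 45 / 45 / 6
  c4 r1c1: 0 / 0 / 0
  c4 r2c0: 0 / 0 / 0
  c4 r2c1: 42 / 42 / 8

PE[2][1].acc = 42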